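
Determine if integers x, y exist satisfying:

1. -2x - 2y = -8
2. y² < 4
Yes

Take x = 4, y = 0. Substituting into each constraint:
  (1) -2(4) - 2(0) = -8 ✓
  (2) y² = (0)² = 0, and 0 < 4 ✓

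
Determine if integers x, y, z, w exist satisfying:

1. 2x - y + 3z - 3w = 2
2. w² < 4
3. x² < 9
Yes

Take x = 0, y = -2, z = 0, w = 0. Substituting into each constraint:
  (1) 2(0) + 2 + 3(0) - 3(0) = 2 ✓
  (2) w² = (0)² = 0, and 0 < 4 ✓
  (3) x² = (0)² = 0, and 0 < 9 ✓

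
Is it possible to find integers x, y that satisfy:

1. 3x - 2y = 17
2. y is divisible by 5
Yes

Take x = 9, y = 5. Substituting into each constraint:
  (1) 3(9) - 2(5) = 17 ✓
  (2) 5 = 5 × 1, remainder 0 ✓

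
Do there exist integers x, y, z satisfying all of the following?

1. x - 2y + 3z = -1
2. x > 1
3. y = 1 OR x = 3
Yes

Take x = 4, y = 1, z = -1. Substituting into each constraint:
  (1) 4 - 2(1) + 3(-1) = -1 ✓
  (2) 4 > 1 ✓
  (3) y = 1, target 1 ✓ (first branch holds)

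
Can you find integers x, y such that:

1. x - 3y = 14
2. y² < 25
Yes

Take x = 14, y = 0. Substituting into each constraint:
  (1) 14 - 3(0) = 14 ✓
  (2) y² = (0)² = 0, and 0 < 25 ✓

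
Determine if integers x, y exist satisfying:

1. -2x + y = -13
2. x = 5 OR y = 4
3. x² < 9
No

The full constraint system is jointly infeasible over the integers. Each constraint and what it forces:

  - -2x + y = -13: is a linear equation tying the variables together
  - x = 5 OR y = 4: forces a choice: either x = 5 or y = 4
  - x² < 9: restricts x to |x| ≤ 2

Split on the disjunction (x = 5 OR y = 4):
  • If x = 5: this contradicts x² < 9, which requires |x| ≤ 2.
  • If y = 4: with y = 4, every remaining term of the linear equation is divisible by 2, so the left side is ≡ 0 (mod 2); but the right side -17 ≡ 1 (mod 2). No integers can satisfy it.
Both branches are infeasible, so the system has no integer solution.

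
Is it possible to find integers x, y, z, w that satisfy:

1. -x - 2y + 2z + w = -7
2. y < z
Yes

Take x = 0, y = 0, z = 1, w = -9. Substituting into each constraint:
  (1) 0 - 2(0) + 2(1) + (-9) = -7 ✓
  (2) 0 < 1 ✓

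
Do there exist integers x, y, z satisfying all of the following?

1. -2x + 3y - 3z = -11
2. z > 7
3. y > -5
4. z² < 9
No

A contradictory subset is {z > 7, z² < 9}. No integer assignment can satisfy these jointly:

  - z > 7: bounds one variable relative to a constant
  - z² < 9: restricts z to |z| ≤ 2

Direct contradiction: the bounds on z require z ≥ 8 and z ≤ 2 simultaneously, which is empty.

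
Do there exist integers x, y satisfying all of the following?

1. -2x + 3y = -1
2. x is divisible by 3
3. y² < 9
No

A contradictory subset is {-2x + 3y = -1, x is divisible by 3}. No integer assignment can satisfy these jointly:

  - -2x + 3y = -1: is a linear equation tying the variables together
  - x is divisible by 3: restricts x to multiples of 3

Modular obstruction: writing x = 3x', every remaining term of the linear equation is divisible by 3, so the left side is ≡ 0 (mod 3); but the right side -1 ≡ 2 (mod 3). No integers can satisfy it.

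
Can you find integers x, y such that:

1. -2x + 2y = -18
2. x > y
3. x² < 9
Yes

Take x = 0, y = -9. Substituting into each constraint:
  (1) -2(0) + 2(-9) = -18 ✓
  (2) 0 > -9 ✓
  (3) x² = (0)² = 0, and 0 < 9 ✓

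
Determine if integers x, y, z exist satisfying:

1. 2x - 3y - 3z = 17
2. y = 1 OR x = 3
Yes

Take x = 1, y = 1, z = -6. Substituting into each constraint:
  (1) 2(1) - 3(1) - 3(-6) = 17 ✓
  (2) y = 1, target 1 ✓ (first branch holds)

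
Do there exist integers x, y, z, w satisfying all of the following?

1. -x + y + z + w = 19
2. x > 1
Yes

Take x = 2, y = 0, z = 0, w = 21. Substituting into each constraint:
  (1) (-2) + 0 + 0 + 21 = 19 ✓
  (2) 2 > 1 ✓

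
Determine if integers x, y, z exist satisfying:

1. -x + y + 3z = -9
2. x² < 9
Yes

Take x = 0, y = 0, z = -3. Substituting into each constraint:
  (1) 0 + 0 + 3(-3) = -9 ✓
  (2) x² = (0)² = 0, and 0 < 9 ✓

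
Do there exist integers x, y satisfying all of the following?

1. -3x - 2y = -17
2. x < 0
Yes

Take x = -1, y = 10. Substituting into each constraint:
  (1) -3(-1) - 2(10) = -17 ✓
  (2) -1 < 0 ✓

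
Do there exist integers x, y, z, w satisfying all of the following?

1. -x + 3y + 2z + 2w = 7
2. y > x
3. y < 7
Yes

Take x = -1, y = 0, z = 0, w = 3. Substituting into each constraint:
  (1) 1 + 3(0) + 2(0) + 2(3) = 7 ✓
  (2) 0 > -1 ✓
  (3) 0 < 7 ✓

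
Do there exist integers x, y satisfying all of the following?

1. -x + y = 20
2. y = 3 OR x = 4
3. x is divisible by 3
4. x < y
No

A contradictory subset is {-x + y = 20, y = 3 OR x = 4, x is divisible by 3}. No integer assignment can satisfy these jointly:

  - -x + y = 20: is a linear equation tying the variables together
  - y = 3 OR x = 4: forces a choice: either y = 3 or x = 4
  - x is divisible by 3: restricts x to multiples of 3

Split on the disjunction (y = 3 OR x = 4):
  • If y = 3: with y = 3, writing x = 3x', every remaining term of the linear equation is divisible by 3, so the left side is ≡ 0 (mod 3); but the right side 17 ≡ 2 (mod 3). No integers can satisfy it.
  • If x = 4: this contradicts the divisibility constraint — 4 is not a multiple of 3.
Both branches are infeasible, so the system has no integer solution.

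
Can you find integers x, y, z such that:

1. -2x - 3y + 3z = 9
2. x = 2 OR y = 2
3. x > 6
Yes

Take x = 9, y = 2, z = 11. Substituting into each constraint:
  (1) -2(9) - 3(2) + 3(11) = 9 ✓
  (2) y = 2, target 2 ✓ (second branch holds)
  (3) 9 > 6 ✓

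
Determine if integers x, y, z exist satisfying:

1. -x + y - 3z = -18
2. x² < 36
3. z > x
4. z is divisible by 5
Yes

Take x = -1, y = -19, z = 0. Substituting into each constraint:
  (1) 1 + (-19) - 3(0) = -18 ✓
  (2) x² = (-1)² = 1, and 1 < 36 ✓
  (3) 0 > -1 ✓
  (4) 0 = 5 × 0, remainder 0 ✓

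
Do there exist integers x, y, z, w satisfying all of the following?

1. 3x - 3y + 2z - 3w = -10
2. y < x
Yes

Take x = 0, y = -1, z = 1, w = 5. Substituting into each constraint:
  (1) 3(0) - 3(-1) + 2(1) - 3(5) = -10 ✓
  (2) -1 < 0 ✓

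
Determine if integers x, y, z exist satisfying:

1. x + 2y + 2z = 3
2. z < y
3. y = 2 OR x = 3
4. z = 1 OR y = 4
Yes

Take x = -3, y = 2, z = 1. Substituting into each constraint:
  (1) (-3) + 2(2) + 2(1) = 3 ✓
  (2) 1 < 2 ✓
  (3) y = 2, target 2 ✓ (first branch holds)
  (4) z = 1, target 1 ✓ (first branch holds)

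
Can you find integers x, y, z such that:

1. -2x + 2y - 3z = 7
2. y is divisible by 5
Yes

Take x = -5, y = 0, z = 1. Substituting into each constraint:
  (1) -2(-5) + 2(0) - 3(1) = 7 ✓
  (2) 0 = 5 × 0, remainder 0 ✓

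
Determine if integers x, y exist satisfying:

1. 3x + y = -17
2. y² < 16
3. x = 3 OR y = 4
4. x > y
No

The full constraint system is jointly infeasible over the integers. Each constraint and what it forces:

  - 3x + y = -17: is a linear equation tying the variables together
  - y² < 16: restricts y to |y| ≤ 3
  - x = 3 OR y = 4: forces a choice: either x = 3 or y = 4
  - x > y: bounds one variable relative to another variable

Split on the disjunction (x = 3 OR y = 4):
  • If x = 3: the equation forces y = -26, but y² < 16 requires |y| ≤ 3.
  • If y = 4: this contradicts y² < 16, which requires |y| ≤ 3.
Both branches are infeasible, so the system has no integer solution.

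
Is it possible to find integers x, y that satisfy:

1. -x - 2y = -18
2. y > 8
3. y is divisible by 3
Yes

Take x = 0, y = 9. Substituting into each constraint:
  (1) 0 - 2(9) = -18 ✓
  (2) 9 > 8 ✓
  (3) 9 = 3 × 3, remainder 0 ✓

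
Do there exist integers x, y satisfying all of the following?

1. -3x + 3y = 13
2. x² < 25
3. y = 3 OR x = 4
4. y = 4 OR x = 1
No

Even the single constraint (-3x + 3y = 13) is infeasible over the integers.

  - -3x + 3y = 13: every term on the left is divisible by 3, so the LHS ≡ 0 (mod 3), but the RHS 13 is not — no integer solution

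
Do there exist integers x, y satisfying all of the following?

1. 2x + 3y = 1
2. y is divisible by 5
Yes

Take x = 8, y = -5. Substituting into each constraint:
  (1) 2(8) + 3(-5) = 1 ✓
  (2) -5 = 5 × -1, remainder 0 ✓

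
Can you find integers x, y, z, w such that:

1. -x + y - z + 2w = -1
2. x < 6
Yes

Take x = 1, y = 0, z = 0, w = 0. Substituting into each constraint:
  (1) (-1) + 0 + 0 + 2(0) = -1 ✓
  (2) 1 < 6 ✓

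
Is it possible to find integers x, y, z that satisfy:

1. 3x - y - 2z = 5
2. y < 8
Yes

Take x = 0, y = -5, z = 0. Substituting into each constraint:
  (1) 3(0) + 5 - 2(0) = 5 ✓
  (2) -5 < 8 ✓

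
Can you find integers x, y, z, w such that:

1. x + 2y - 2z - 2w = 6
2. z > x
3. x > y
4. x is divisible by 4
Yes

Take x = 0, y = -1, z = 1, w = -5. Substituting into each constraint:
  (1) 0 + 2(-1) - 2(1) - 2(-5) = 6 ✓
  (2) 1 > 0 ✓
  (3) 0 > -1 ✓
  (4) 0 = 4 × 0, remainder 0 ✓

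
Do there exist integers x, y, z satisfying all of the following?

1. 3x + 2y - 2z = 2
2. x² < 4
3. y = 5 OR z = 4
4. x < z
Yes

Take x = 0, y = 5, z = 4. Substituting into each constraint:
  (1) 3(0) + 2(5) - 2(4) = 2 ✓
  (2) x² = (0)² = 0, and 0 < 4 ✓
  (3) y = 5, target 5 ✓ (first branch holds)
  (4) 0 < 4 ✓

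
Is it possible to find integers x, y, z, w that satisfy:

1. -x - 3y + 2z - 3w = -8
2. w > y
Yes

Take x = 1, y = 0, z = -2, w = 1. Substituting into each constraint:
  (1) (-1) - 3(0) + 2(-2) - 3(1) = -8 ✓
  (2) 1 > 0 ✓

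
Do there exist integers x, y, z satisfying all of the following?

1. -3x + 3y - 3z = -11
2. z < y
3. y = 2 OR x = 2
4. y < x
No

Even the single constraint (-3x + 3y - 3z = -11) is infeasible over the integers.

  - -3x + 3y - 3z = -11: every term on the left is divisible by 3, so the LHS ≡ 0 (mod 3), but the RHS -11 is not — no integer solution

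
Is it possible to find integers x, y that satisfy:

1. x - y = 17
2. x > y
Yes

Take x = 0, y = -17. Substituting into each constraint:
  (1) 0 + 17 = 17 ✓
  (2) 0 > -17 ✓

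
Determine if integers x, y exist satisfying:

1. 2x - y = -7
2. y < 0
Yes

Take x = -4, y = -1. Substituting into each constraint:
  (1) 2(-4) + 1 = -7 ✓
  (2) -1 < 0 ✓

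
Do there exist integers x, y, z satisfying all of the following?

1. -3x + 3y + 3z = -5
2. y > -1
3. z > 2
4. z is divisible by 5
No

Even the single constraint (-3x + 3y + 3z = -5) is infeasible over the integers.

  - -3x + 3y + 3z = -5: every term on the left is divisible by 3, so the LHS ≡ 0 (mod 3), but the RHS -5 is not — no integer solution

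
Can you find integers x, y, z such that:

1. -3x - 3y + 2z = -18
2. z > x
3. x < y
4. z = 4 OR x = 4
Yes

Take x = 4, y = 6, z = 6. Substituting into each constraint:
  (1) -3(4) - 3(6) + 2(6) = -18 ✓
  (2) 6 > 4 ✓
  (3) 4 < 6 ✓
  (4) x = 4, target 4 ✓ (second branch holds)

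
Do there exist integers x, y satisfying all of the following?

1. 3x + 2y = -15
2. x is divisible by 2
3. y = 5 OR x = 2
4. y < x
No

A contradictory subset is {3x + 2y = -15, y = 5 OR x = 2, y < x}. No integer assignment can satisfy these jointly:

  - 3x + 2y = -15: is a linear equation tying the variables together
  - y = 5 OR x = 2: forces a choice: either y = 5 or x = 2
  - y < x: bounds one variable relative to another variable

Split on the disjunction (y = 5 OR x = 2):
  • If y = 5: with y = 5, every remaining term of the linear equation is divisible by 3, so the left side is ≡ 0 (mod 3); but the right side -25 ≡ 2 (mod 3). No integers can satisfy it.
  • If x = 2: with x = 2, every remaining term of the linear equation is divisible by 2, so the left side is ≡ 0 (mod 2); but the right side -21 ≡ 1 (mod 2). No integers can satisfy it.
Both branches are infeasible, so the system has no integer solution.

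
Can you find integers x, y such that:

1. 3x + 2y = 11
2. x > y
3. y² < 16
Yes

Take x = 3, y = 1. Substituting into each constraint:
  (1) 3(3) + 2(1) = 11 ✓
  (2) 3 > 1 ✓
  (3) y² = (1)² = 1, and 1 < 16 ✓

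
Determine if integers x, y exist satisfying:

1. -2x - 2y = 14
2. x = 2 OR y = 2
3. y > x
Yes

Take x = -9, y = 2. Substituting into each constraint:
  (1) -2(-9) - 2(2) = 14 ✓
  (2) y = 2, target 2 ✓ (second branch holds)
  (3) 2 > -9 ✓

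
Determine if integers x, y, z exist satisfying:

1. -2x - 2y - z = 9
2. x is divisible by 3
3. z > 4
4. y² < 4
Yes

Take x = -9, y = 1, z = 7. Substituting into each constraint:
  (1) -2(-9) - 2(1) + (-7) = 9 ✓
  (2) -9 = 3 × -3, remainder 0 ✓
  (3) 7 > 4 ✓
  (4) y² = (1)² = 1, and 1 < 4 ✓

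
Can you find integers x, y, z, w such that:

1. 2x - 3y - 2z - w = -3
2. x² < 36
Yes

Take x = 0, y = 1, z = 0, w = 0. Substituting into each constraint:
  (1) 2(0) - 3(1) - 2(0) + 0 = -3 ✓
  (2) x² = (0)² = 0, and 0 < 36 ✓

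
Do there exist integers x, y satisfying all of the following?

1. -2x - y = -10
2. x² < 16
Yes

Take x = 0, y = 10. Substituting into each constraint:
  (1) -2(0) + (-10) = -10 ✓
  (2) x² = (0)² = 0, and 0 < 16 ✓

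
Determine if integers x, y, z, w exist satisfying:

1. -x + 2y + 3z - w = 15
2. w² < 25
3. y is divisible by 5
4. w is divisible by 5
Yes

Take x = 0, y = 0, z = 5, w = 0. Substituting into each constraint:
  (1) 0 + 2(0) + 3(5) + 0 = 15 ✓
  (2) w² = (0)² = 0, and 0 < 25 ✓
  (3) 0 = 5 × 0, remainder 0 ✓
  (4) 0 = 5 × 0, remainder 0 ✓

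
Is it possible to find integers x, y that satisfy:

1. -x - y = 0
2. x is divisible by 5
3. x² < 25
Yes

Take x = 0, y = 0. Substituting into each constraint:
  (1) 0 + 0 = 0 ✓
  (2) 0 = 5 × 0, remainder 0 ✓
  (3) x² = (0)² = 0, and 0 < 25 ✓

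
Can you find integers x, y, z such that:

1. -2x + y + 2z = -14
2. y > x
Yes

Take x = -1, y = 0, z = -8. Substituting into each constraint:
  (1) -2(-1) + 0 + 2(-8) = -14 ✓
  (2) 0 > -1 ✓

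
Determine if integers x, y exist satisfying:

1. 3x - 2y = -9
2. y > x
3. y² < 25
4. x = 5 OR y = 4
No

A contradictory subset is {3x - 2y = -9, y² < 25, x = 5 OR y = 4}. No integer assignment can satisfy these jointly:

  - 3x - 2y = -9: is a linear equation tying the variables together
  - y² < 25: restricts y to |y| ≤ 4
  - x = 5 OR y = 4: forces a choice: either x = 5 or y = 4

Split on the disjunction (x = 5 OR y = 4):
  • If x = 5: the equation forces y = 12, but y² < 25 requires |y| ≤ 4.
  • If y = 4: with y = 4, every remaining term of the linear equation is divisible by 3, so the left side is ≡ 0 (mod 3); but the right side -1 ≡ 2 (mod 3). No integers can satisfy it.
Both branches are infeasible, so the system has no integer solution.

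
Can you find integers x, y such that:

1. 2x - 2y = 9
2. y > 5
No

Even the single constraint (2x - 2y = 9) is infeasible over the integers.

  - 2x - 2y = 9: every term on the left is divisible by 2, so the LHS ≡ 0 (mod 2), but the RHS 9 is not — no integer solution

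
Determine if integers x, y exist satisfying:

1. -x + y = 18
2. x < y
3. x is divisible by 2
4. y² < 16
Yes

Take x = -16, y = 2. Substituting into each constraint:
  (1) 16 + 2 = 18 ✓
  (2) -16 < 2 ✓
  (3) -16 = 2 × -8, remainder 0 ✓
  (4) y² = (2)² = 4, and 4 < 16 ✓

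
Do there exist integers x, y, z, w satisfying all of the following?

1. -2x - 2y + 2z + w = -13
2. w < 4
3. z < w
Yes

Take x = 0, y = 7, z = 0, w = 1. Substituting into each constraint:
  (1) -2(0) - 2(7) + 2(0) + 1 = -13 ✓
  (2) 1 < 4 ✓
  (3) 0 < 1 ✓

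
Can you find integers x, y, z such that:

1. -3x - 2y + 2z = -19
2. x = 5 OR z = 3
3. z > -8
Yes

Take x = 5, y = 2, z = 0. Substituting into each constraint:
  (1) -3(5) - 2(2) + 2(0) = -19 ✓
  (2) x = 5, target 5 ✓ (first branch holds)
  (3) 0 > -8 ✓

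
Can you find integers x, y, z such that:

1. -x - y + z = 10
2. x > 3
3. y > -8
Yes

Take x = 4, y = -7, z = 7. Substituting into each constraint:
  (1) (-4) + 7 + 7 = 10 ✓
  (2) 4 > 3 ✓
  (3) -7 > -8 ✓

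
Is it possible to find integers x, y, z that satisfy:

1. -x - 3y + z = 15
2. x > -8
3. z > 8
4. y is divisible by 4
Yes

Take x = -6, y = 0, z = 9. Substituting into each constraint:
  (1) 6 - 3(0) + 9 = 15 ✓
  (2) -6 > -8 ✓
  (3) 9 > 8 ✓
  (4) 0 = 4 × 0, remainder 0 ✓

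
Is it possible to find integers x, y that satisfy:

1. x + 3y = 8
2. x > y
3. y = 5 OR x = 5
Yes

Take x = 5, y = 1. Substituting into each constraint:
  (1) 5 + 3(1) = 8 ✓
  (2) 5 > 1 ✓
  (3) x = 5, target 5 ✓ (second branch holds)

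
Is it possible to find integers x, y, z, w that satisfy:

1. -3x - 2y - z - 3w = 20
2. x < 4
Yes

Take x = 0, y = 0, z = -20, w = 0. Substituting into each constraint:
  (1) -3(0) - 2(0) + 20 - 3(0) = 20 ✓
  (2) 0 < 4 ✓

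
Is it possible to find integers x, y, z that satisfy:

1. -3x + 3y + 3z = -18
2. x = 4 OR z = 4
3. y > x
Yes

Take x = 4, y = 5, z = -7. Substituting into each constraint:
  (1) -3(4) + 3(5) + 3(-7) = -18 ✓
  (2) x = 4, target 4 ✓ (first branch holds)
  (3) 5 > 4 ✓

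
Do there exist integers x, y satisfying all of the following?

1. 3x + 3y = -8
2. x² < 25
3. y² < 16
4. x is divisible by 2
No

Even the single constraint (3x + 3y = -8) is infeasible over the integers.

  - 3x + 3y = -8: every term on the left is divisible by 3, so the LHS ≡ 0 (mod 3), but the RHS -8 is not — no integer solution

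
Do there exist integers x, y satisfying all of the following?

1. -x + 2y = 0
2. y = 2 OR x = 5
Yes

Take x = 4, y = 2. Substituting into each constraint:
  (1) (-4) + 2(2) = 0 ✓
  (2) y = 2, target 2 ✓ (first branch holds)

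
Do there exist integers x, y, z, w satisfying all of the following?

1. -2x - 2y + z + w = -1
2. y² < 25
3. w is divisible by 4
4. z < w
Yes

Take x = 0, y = 0, z = -1, w = 0. Substituting into each constraint:
  (1) -2(0) - 2(0) + (-1) + 0 = -1 ✓
  (2) y² = (0)² = 0, and 0 < 25 ✓
  (3) 0 = 4 × 0, remainder 0 ✓
  (4) -1 < 0 ✓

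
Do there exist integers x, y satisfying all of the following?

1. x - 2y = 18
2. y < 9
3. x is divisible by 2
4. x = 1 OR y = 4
Yes

Take x = 26, y = 4. Substituting into each constraint:
  (1) 26 - 2(4) = 18 ✓
  (2) 4 < 9 ✓
  (3) 26 = 2 × 13, remainder 0 ✓
  (4) y = 4, target 4 ✓ (second branch holds)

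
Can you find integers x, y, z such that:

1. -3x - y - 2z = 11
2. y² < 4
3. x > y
Yes

Take x = 0, y = -1, z = -5. Substituting into each constraint:
  (1) -3(0) + 1 - 2(-5) = 11 ✓
  (2) y² = (-1)² = 1, and 1 < 4 ✓
  (3) 0 > -1 ✓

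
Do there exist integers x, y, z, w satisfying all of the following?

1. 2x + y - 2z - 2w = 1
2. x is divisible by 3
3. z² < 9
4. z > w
Yes

Take x = 0, y = 3, z = 1, w = 0. Substituting into each constraint:
  (1) 2(0) + 3 - 2(1) - 2(0) = 1 ✓
  (2) 0 = 3 × 0, remainder 0 ✓
  (3) z² = (1)² = 1, and 1 < 9 ✓
  (4) 1 > 0 ✓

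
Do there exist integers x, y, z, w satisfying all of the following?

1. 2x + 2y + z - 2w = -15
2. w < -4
Yes

Take x = -13, y = 0, z = 1, w = -5. Substituting into each constraint:
  (1) 2(-13) + 2(0) + 1 - 2(-5) = -15 ✓
  (2) -5 < -4 ✓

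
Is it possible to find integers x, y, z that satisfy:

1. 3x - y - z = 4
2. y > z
Yes

Take x = 3, y = 3, z = 2. Substituting into each constraint:
  (1) 3(3) + (-3) + (-2) = 4 ✓
  (2) 3 > 2 ✓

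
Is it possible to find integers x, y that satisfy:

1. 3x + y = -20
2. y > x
Yes

Take x = -6, y = -2. Substituting into each constraint:
  (1) 3(-6) + (-2) = -20 ✓
  (2) -2 > -6 ✓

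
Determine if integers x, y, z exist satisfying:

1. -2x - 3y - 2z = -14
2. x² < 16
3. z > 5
Yes

Take x = 0, y = 0, z = 7. Substituting into each constraint:
  (1) -2(0) - 3(0) - 2(7) = -14 ✓
  (2) x² = (0)² = 0, and 0 < 16 ✓
  (3) 7 > 5 ✓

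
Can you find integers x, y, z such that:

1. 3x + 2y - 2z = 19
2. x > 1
Yes

Take x = 3, y = 0, z = -5. Substituting into each constraint:
  (1) 3(3) + 2(0) - 2(-5) = 19 ✓
  (2) 3 > 1 ✓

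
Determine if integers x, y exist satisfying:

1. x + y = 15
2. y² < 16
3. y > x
No

The full constraint system is jointly infeasible over the integers. Each constraint and what it forces:

  - x + y = 15: is a linear equation tying the variables together
  - y² < 16: restricts y to |y| ≤ 3
  - y > x: bounds one variable relative to another variable

Propagating the comparison: x < y and y ≤ 3 give x ≤ 2. Range argument: with x ∈ [−∞, 2], y ∈ [-3, 3], the left side of the equation is at most 5, but the right side is 15 > 5. No integer solution exists.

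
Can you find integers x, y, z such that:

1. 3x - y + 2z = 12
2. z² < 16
Yes

Take x = 4, y = 0, z = 0. Substituting into each constraint:
  (1) 3(4) + 0 + 2(0) = 12 ✓
  (2) z² = (0)² = 0, and 0 < 16 ✓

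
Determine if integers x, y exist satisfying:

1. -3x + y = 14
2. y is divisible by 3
No

The full constraint system is jointly infeasible over the integers. Each constraint and what it forces:

  - -3x + y = 14: is a linear equation tying the variables together
  - y is divisible by 3: restricts y to multiples of 3

Modular obstruction: writing y = 3y', every remaining term of the linear equation is divisible by 3, so the left side is ≡ 0 (mod 3); but the right side 14 ≡ 2 (mod 3). No integers can satisfy it.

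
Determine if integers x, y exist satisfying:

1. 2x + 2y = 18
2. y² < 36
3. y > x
Yes

Take x = 4, y = 5. Substituting into each constraint:
  (1) 2(4) + 2(5) = 18 ✓
  (2) y² = (5)² = 25, and 25 < 36 ✓
  (3) 5 > 4 ✓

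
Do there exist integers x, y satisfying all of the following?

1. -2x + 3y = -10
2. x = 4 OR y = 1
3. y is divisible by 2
No

A contradictory subset is {-2x + 3y = -10, x = 4 OR y = 1}. No integer assignment can satisfy these jointly:

  - -2x + 3y = -10: is a linear equation tying the variables together
  - x = 4 OR y = 1: forces a choice: either x = 4 or y = 1

Split on the disjunction (x = 4 OR y = 1):
  • If x = 4: with x = 4, every remaining term of the linear equation is divisible by 3, so the left side is ≡ 0 (mod 3); but the right side -2 ≡ 1 (mod 3). No integers can satisfy it.
  • If y = 1: with y = 1, every remaining term of the linear equation is divisible by 2, so the left side is ≡ 0 (mod 2); but the right side -13 ≡ 1 (mod 2). No integers can satisfy it.
Both branches are infeasible, so the system has no integer solution.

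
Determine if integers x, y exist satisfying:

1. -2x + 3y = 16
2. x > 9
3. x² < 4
No

A contradictory subset is {x > 9, x² < 4}. No integer assignment can satisfy these jointly:

  - x > 9: bounds one variable relative to a constant
  - x² < 4: restricts x to |x| ≤ 1

Direct contradiction: the bounds on x require x ≥ 10 and x ≤ 1 simultaneously, which is empty.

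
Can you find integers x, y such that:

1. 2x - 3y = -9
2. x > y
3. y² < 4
No

The full constraint system is jointly infeasible over the integers. Each constraint and what it forces:

  - 2x - 3y = -9: is a linear equation tying the variables together
  - x > y: bounds one variable relative to another variable
  - y² < 4: restricts y to |y| ≤ 1

Propagating the comparison: x > y and y ≥ -1 give x ≥ 0. Range argument: with x ∈ [0, ∞], y ∈ [-1, 1], the left side of the equation is at least -3, but the right side is -9 < -3. No integer solution exists.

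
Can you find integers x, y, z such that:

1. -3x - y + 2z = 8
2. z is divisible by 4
Yes

Take x = -3, y = 1, z = 0. Substituting into each constraint:
  (1) -3(-3) + (-1) + 2(0) = 8 ✓
  (2) 0 = 4 × 0, remainder 0 ✓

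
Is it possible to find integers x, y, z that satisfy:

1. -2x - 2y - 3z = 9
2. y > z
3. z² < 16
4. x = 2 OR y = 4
Yes

Take x = 2, y = -2, z = -3. Substituting into each constraint:
  (1) -2(2) - 2(-2) - 3(-3) = 9 ✓
  (2) -2 > -3 ✓
  (3) z² = (-3)² = 9, and 9 < 16 ✓
  (4) x = 2, target 2 ✓ (first branch holds)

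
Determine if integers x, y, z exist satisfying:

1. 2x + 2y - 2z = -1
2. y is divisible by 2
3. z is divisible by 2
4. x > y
No

Even the single constraint (2x + 2y - 2z = -1) is infeasible over the integers.

  - 2x + 2y - 2z = -1: every term on the left is divisible by 2, so the LHS ≡ 0 (mod 2), but the RHS -1 is not — no integer solution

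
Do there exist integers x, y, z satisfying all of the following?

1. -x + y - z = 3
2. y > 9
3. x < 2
Yes

Take x = 0, y = 10, z = 7. Substituting into each constraint:
  (1) 0 + 10 + (-7) = 3 ✓
  (2) 10 > 9 ✓
  (3) 0 < 2 ✓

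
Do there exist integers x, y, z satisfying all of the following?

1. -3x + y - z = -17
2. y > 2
Yes

Take x = 0, y = 3, z = 20. Substituting into each constraint:
  (1) -3(0) + 3 + (-20) = -17 ✓
  (2) 3 > 2 ✓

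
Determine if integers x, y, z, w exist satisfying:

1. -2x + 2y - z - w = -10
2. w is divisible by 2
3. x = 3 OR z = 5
Yes

Take x = 3, y = 1, z = 6, w = 0. Substituting into each constraint:
  (1) -2(3) + 2(1) + (-6) + 0 = -10 ✓
  (2) 0 = 2 × 0, remainder 0 ✓
  (3) x = 3, target 3 ✓ (first branch holds)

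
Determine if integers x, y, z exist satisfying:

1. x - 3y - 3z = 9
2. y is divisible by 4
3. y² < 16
Yes

Take x = 9, y = 0, z = 0. Substituting into each constraint:
  (1) 9 - 3(0) - 3(0) = 9 ✓
  (2) 0 = 4 × 0, remainder 0 ✓
  (3) y² = (0)² = 0, and 0 < 16 ✓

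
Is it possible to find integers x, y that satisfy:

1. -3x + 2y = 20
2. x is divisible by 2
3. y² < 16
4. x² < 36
No

The full constraint system is jointly infeasible over the integers. Each constraint and what it forces:

  - -3x + 2y = 20: is a linear equation tying the variables together
  - x is divisible by 2: restricts x to multiples of 2
  - y² < 16: restricts y to |y| ≤ 3
  - x² < 36: restricts x to |x| ≤ 5

The quadratic bounds confine the variables to a finite set (x ∈ {-5, …, 5}, y ∈ {-3, …, 3}); checking each of the 77 combinations against the remaining constraints yields no solution.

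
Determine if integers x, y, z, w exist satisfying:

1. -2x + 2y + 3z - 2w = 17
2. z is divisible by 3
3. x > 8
Yes

Take x = 13, y = 1, z = 3, w = -16. Substituting into each constraint:
  (1) -2(13) + 2(1) + 3(3) - 2(-16) = 17 ✓
  (2) 3 = 3 × 1, remainder 0 ✓
  (3) 13 > 8 ✓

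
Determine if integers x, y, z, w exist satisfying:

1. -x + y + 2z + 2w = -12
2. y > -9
Yes

Take x = 12, y = 0, z = 0, w = 0. Substituting into each constraint:
  (1) (-12) + 0 + 2(0) + 2(0) = -12 ✓
  (2) 0 > -9 ✓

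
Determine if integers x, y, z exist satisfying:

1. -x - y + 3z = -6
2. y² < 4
Yes

Take x = 0, y = 0, z = -2. Substituting into each constraint:
  (1) 0 + 0 + 3(-2) = -6 ✓
  (2) y² = (0)² = 0, and 0 < 4 ✓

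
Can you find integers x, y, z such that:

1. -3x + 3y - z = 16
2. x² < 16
Yes

Take x = 0, y = 0, z = -16. Substituting into each constraint:
  (1) -3(0) + 3(0) + 16 = 16 ✓
  (2) x² = (0)² = 0, and 0 < 16 ✓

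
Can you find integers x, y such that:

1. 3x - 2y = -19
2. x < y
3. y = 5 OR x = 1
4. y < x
No

A contradictory subset is {x < y, y < x}. No integer assignment can satisfy these jointly:

  - x < y: bounds one variable relative to another variable
  - y < x: bounds one variable relative to another variable

Direct contradiction: y > x and x > y cannot both hold.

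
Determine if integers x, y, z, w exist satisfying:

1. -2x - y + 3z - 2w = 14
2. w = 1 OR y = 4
Yes

Take x = 0, y = 4, z = 6, w = 0. Substituting into each constraint:
  (1) -2(0) + (-4) + 3(6) - 2(0) = 14 ✓
  (2) y = 4, target 4 ✓ (second branch holds)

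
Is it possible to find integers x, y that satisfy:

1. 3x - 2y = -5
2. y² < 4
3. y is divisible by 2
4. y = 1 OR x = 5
No

The full constraint system is jointly infeasible over the integers. Each constraint and what it forces:

  - 3x - 2y = -5: is a linear equation tying the variables together
  - y² < 4: restricts y to |y| ≤ 1
  - y is divisible by 2: restricts y to multiples of 2
  - y = 1 OR x = 5: forces a choice: either y = 1 or x = 5

Split on the disjunction (y = 1 OR x = 5):
  • If y = 1: this contradicts the divisibility constraint — 1 is not a multiple of 2.
  • If x = 5: the equation forces y = 10, but y² < 4 requires |y| ≤ 1.
Both branches are infeasible, so the system has no integer solution.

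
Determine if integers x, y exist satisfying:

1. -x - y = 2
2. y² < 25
Yes

Take x = -2, y = 0. Substituting into each constraint:
  (1) 2 + 0 = 2 ✓
  (2) y² = (0)² = 0, and 0 < 25 ✓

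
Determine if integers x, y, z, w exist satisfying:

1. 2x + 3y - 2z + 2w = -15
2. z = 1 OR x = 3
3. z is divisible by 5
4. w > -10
Yes

Take x = 3, y = -7, z = 0, w = 0. Substituting into each constraint:
  (1) 2(3) + 3(-7) - 2(0) + 2(0) = -15 ✓
  (2) x = 3, target 3 ✓ (second branch holds)
  (3) 0 = 5 × 0, remainder 0 ✓
  (4) 0 > -10 ✓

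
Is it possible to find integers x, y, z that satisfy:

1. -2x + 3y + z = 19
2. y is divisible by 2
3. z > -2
Yes

Take x = 0, y = 0, z = 19. Substituting into each constraint:
  (1) -2(0) + 3(0) + 19 = 19 ✓
  (2) 0 = 2 × 0, remainder 0 ✓
  (3) 19 > -2 ✓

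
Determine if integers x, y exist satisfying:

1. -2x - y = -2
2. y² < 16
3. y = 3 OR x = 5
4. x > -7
No

A contradictory subset is {-2x - y = -2, y² < 16, y = 3 OR x = 5}. No integer assignment can satisfy these jointly:

  - -2x - y = -2: is a linear equation tying the variables together
  - y² < 16: restricts y to |y| ≤ 3
  - y = 3 OR x = 5: forces a choice: either y = 3 or x = 5

Split on the disjunction (y = 3 OR x = 5):
  • If y = 3: with y = 3, every remaining term of the linear equation is divisible by 2, so the left side is ≡ 0 (mod 2); but the right side 1 ≡ 1 (mod 2). No integers can satisfy it.
  • If x = 5: the equation forces y = -8, but y² < 16 requires |y| ≤ 3.
Both branches are infeasible, so the system has no integer solution.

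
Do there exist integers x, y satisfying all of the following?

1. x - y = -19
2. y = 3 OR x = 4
Yes

Take x = 4, y = 23. Substituting into each constraint:
  (1) 4 + (-23) = -19 ✓
  (2) x = 4, target 4 ✓ (second branch holds)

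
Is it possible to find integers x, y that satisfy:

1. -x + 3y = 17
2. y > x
Yes

Take x = 7, y = 8. Substituting into each constraint:
  (1) (-7) + 3(8) = 17 ✓
  (2) 8 > 7 ✓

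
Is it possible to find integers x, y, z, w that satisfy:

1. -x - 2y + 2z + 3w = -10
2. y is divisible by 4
Yes

Take x = 0, y = 0, z = -5, w = 0. Substituting into each constraint:
  (1) 0 - 2(0) + 2(-5) + 3(0) = -10 ✓
  (2) 0 = 4 × 0, remainder 0 ✓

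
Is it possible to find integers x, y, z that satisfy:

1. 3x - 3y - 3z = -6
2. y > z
Yes

Take x = -3, y = 0, z = -1. Substituting into each constraint:
  (1) 3(-3) - 3(0) - 3(-1) = -6 ✓
  (2) 0 > -1 ✓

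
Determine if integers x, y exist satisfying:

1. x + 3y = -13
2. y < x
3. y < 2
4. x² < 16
Yes

Take x = -1, y = -4. Substituting into each constraint:
  (1) (-1) + 3(-4) = -13 ✓
  (2) -4 < -1 ✓
  (3) -4 < 2 ✓
  (4) x² = (-1)² = 1, and 1 < 16 ✓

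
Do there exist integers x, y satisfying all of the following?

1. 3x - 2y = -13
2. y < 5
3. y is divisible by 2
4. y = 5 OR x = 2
No

A contradictory subset is {3x - 2y = -13, y < 5, y = 5 OR x = 2}. No integer assignment can satisfy these jointly:

  - 3x - 2y = -13: is a linear equation tying the variables together
  - y < 5: bounds one variable relative to a constant
  - y = 5 OR x = 2: forces a choice: either y = 5 or x = 2

Split on the disjunction (y = 5 OR x = 2):
  • If y = 5: this contradicts the bound y ≤ 4.
  • If x = 2: with x = 2, every remaining term of the linear equation is divisible by 2, so the left side is ≡ 0 (mod 2); but the right side -19 ≡ 1 (mod 2). No integers can satisfy it.
Both branches are infeasible, so the system has no integer solution.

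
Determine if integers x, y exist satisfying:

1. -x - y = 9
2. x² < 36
Yes

Take x = 0, y = -9. Substituting into each constraint:
  (1) 0 + 9 = 9 ✓
  (2) x² = (0)² = 0, and 0 < 36 ✓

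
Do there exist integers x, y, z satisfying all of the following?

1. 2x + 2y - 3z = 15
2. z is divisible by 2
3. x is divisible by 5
No

A contradictory subset is {2x + 2y - 3z = 15, z is divisible by 2}. No integer assignment can satisfy these jointly:

  - 2x + 2y - 3z = 15: is a linear equation tying the variables together
  - z is divisible by 2: restricts z to multiples of 2

Modular obstruction: writing z = 2z', every remaining term of the linear equation is divisible by 2, so the left side is ≡ 0 (mod 2); but the right side 15 ≡ 1 (mod 2). No integers can satisfy it.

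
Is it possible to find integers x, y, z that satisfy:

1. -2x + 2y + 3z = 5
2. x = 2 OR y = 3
Yes

Take x = 2, y = 0, z = 3. Substituting into each constraint:
  (1) -2(2) + 2(0) + 3(3) = 5 ✓
  (2) x = 2, target 2 ✓ (first branch holds)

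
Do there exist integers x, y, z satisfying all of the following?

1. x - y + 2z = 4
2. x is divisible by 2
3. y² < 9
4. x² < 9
Yes

Take x = 0, y = 0, z = 2. Substituting into each constraint:
  (1) 0 + 0 + 2(2) = 4 ✓
  (2) 0 = 2 × 0, remainder 0 ✓
  (3) y² = (0)² = 0, and 0 < 9 ✓
  (4) x² = (0)² = 0, and 0 < 9 ✓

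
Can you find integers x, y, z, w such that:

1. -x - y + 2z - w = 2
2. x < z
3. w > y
Yes

Take x = -1, y = -1, z = 0, w = 0. Substituting into each constraint:
  (1) 1 + 1 + 2(0) + 0 = 2 ✓
  (2) -1 < 0 ✓
  (3) 0 > -1 ✓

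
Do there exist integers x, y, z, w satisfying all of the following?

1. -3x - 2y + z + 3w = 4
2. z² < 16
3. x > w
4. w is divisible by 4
Yes

Take x = 2, y = -4, z = 2, w = 0. Substituting into each constraint:
  (1) -3(2) - 2(-4) + 2 + 3(0) = 4 ✓
  (2) z² = (2)² = 4, and 4 < 16 ✓
  (3) 2 > 0 ✓
  (4) 0 = 4 × 0, remainder 0 ✓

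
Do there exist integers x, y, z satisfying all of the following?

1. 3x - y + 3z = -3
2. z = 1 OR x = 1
Yes

Take x = -2, y = 0, z = 1. Substituting into each constraint:
  (1) 3(-2) + 0 + 3(1) = -3 ✓
  (2) z = 1, target 1 ✓ (first branch holds)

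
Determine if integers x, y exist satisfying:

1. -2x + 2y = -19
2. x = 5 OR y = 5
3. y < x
No

Even the single constraint (-2x + 2y = -19) is infeasible over the integers.

  - -2x + 2y = -19: every term on the left is divisible by 2, so the LHS ≡ 0 (mod 2), but the RHS -19 is not — no integer solution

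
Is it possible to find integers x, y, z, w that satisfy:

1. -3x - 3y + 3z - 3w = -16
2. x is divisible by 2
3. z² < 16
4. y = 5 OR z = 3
No

Even the single constraint (-3x - 3y + 3z - 3w = -16) is infeasible over the integers.

  - -3x - 3y + 3z - 3w = -16: every term on the left is divisible by 3, so the LHS ≡ 0 (mod 3), but the RHS -16 is not — no integer solution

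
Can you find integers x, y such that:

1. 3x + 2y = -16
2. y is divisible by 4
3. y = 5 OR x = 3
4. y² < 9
No

A contradictory subset is {3x + 2y = -16, y = 5 OR x = 3, y² < 9}. No integer assignment can satisfy these jointly:

  - 3x + 2y = -16: is a linear equation tying the variables together
  - y = 5 OR x = 3: forces a choice: either y = 5 or x = 3
  - y² < 9: restricts y to |y| ≤ 2

Split on the disjunction (y = 5 OR x = 3):
  • If y = 5: this contradicts y² < 9, which requires |y| ≤ 2.
  • If x = 3: with x = 3, every remaining term of the linear equation is divisible by 2, so the left side is ≡ 0 (mod 2); but the right side -25 ≡ 1 (mod 2). No integers can satisfy it.
Both branches are infeasible, so the system has no integer solution.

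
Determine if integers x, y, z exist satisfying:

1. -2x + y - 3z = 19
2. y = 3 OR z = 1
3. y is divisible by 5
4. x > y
Yes

Take x = -26, y = -30, z = 1. Substituting into each constraint:
  (1) -2(-26) + (-30) - 3(1) = 19 ✓
  (2) z = 1, target 1 ✓ (second branch holds)
  (3) -30 = 5 × -6, remainder 0 ✓
  (4) -26 > -30 ✓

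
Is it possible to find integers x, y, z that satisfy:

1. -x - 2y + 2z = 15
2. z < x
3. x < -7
Yes

Take x = -9, y = -13, z = -10. Substituting into each constraint:
  (1) 9 - 2(-13) + 2(-10) = 15 ✓
  (2) -10 < -9 ✓
  (3) -9 < -7 ✓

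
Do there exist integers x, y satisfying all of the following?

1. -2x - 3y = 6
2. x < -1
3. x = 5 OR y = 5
No

The full constraint system is jointly infeasible over the integers. Each constraint and what it forces:

  - -2x - 3y = 6: is a linear equation tying the variables together
  - x < -1: bounds one variable relative to a constant
  - x = 5 OR y = 5: forces a choice: either x = 5 or y = 5

Split on the disjunction (x = 5 OR y = 5):
  • If x = 5: this contradicts the bound x ≤ -2.
  • If y = 5: with y = 5, every remaining term of the linear equation is divisible by 2, so the left side is ≡ 0 (mod 2); but the right side 21 ≡ 1 (mod 2). No integers can satisfy it.
Both branches are infeasible, so the system has no integer solution.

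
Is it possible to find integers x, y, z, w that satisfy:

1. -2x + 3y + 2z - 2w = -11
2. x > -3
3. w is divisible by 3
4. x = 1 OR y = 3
Yes

Take x = 1, y = -1, z = -3, w = 0. Substituting into each constraint:
  (1) -2(1) + 3(-1) + 2(-3) - 2(0) = -11 ✓
  (2) 1 > -3 ✓
  (3) 0 = 3 × 0, remainder 0 ✓
  (4) x = 1, target 1 ✓ (first branch holds)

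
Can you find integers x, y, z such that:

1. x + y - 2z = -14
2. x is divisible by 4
Yes

Take x = 0, y = 0, z = 7. Substituting into each constraint:
  (1) 0 + 0 - 2(7) = -14 ✓
  (2) 0 = 4 × 0, remainder 0 ✓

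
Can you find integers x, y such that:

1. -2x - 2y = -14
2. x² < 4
Yes

Take x = 0, y = 7. Substituting into each constraint:
  (1) -2(0) - 2(7) = -14 ✓
  (2) x² = (0)² = 0, and 0 < 4 ✓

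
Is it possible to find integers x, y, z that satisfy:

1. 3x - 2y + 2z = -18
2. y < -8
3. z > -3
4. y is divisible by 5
Yes

Take x = -12, y = -10, z = -1. Substituting into each constraint:
  (1) 3(-12) - 2(-10) + 2(-1) = -18 ✓
  (2) -10 < -8 ✓
  (3) -1 > -3 ✓
  (4) -10 = 5 × -2, remainder 0 ✓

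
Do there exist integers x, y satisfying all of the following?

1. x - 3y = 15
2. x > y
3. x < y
No

A contradictory subset is {x > y, x < y}. No integer assignment can satisfy these jointly:

  - x > y: bounds one variable relative to another variable
  - x < y: bounds one variable relative to another variable

Direct contradiction: x > y and y > x cannot both hold.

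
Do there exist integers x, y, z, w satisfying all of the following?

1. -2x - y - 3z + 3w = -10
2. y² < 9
Yes

Take x = 5, y = 0, z = 0, w = 0. Substituting into each constraint:
  (1) -2(5) + 0 - 3(0) + 3(0) = -10 ✓
  (2) y² = (0)² = 0, and 0 < 9 ✓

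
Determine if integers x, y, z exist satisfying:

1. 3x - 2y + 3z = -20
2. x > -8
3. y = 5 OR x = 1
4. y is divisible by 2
Yes

Take x = 1, y = 4, z = -5. Substituting into each constraint:
  (1) 3(1) - 2(4) + 3(-5) = -20 ✓
  (2) 1 > -8 ✓
  (3) x = 1, target 1 ✓ (second branch holds)
  (4) 4 = 2 × 2, remainder 0 ✓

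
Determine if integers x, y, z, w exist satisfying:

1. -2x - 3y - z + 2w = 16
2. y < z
Yes

Take x = -9, y = 0, z = 2, w = 0. Substituting into each constraint:
  (1) -2(-9) - 3(0) + (-2) + 2(0) = 16 ✓
  (2) 0 < 2 ✓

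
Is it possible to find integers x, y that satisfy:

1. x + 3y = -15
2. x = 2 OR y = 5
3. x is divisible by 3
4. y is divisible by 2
No

A contradictory subset is {x + 3y = -15, x = 2 OR y = 5, y is divisible by 2}. No integer assignment can satisfy these jointly:

  - x + 3y = -15: is a linear equation tying the variables together
  - x = 2 OR y = 5: forces a choice: either x = 2 or y = 5
  - y is divisible by 2: restricts y to multiples of 2

Split on the disjunction (x = 2 OR y = 5):
  • If x = 2: with x = 2, writing y = 2y', every remaining term of the linear equation is divisible by 6, so the left side is ≡ 0 (mod 6); but the right side -17 ≡ 1 (mod 6). No integers can satisfy it.
  • If y = 5: this contradicts the divisibility constraint — 5 is not a multiple of 2.
Both branches are infeasible, so the system has no integer solution.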